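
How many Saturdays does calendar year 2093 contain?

1 January 2093 is a Thursday.
The range spans 365 days (inclusive of both endpoints).
365 = 7 × 52 + 1, so there are 52 full weeks plus 1 extra day.
Each full week contributes one Saturday: 52 so far.
The 1 extra day is Thu — none qualify.
Total: 52 + 0 = 52.

52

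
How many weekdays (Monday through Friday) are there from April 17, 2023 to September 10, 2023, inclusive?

105 weekdays

April 17, 2023 is a Monday.
The range spans 147 days (inclusive of both endpoints).
147 = 7 × 21, so the span is exactly 21 full weeks.
Each full week contributes 5 weekdays (Mon–Fri): 21 × 5 = 105.
Total: 105.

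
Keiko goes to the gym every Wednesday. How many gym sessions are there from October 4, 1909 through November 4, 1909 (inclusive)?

October 4, 1909 is a Monday.
The range spans 32 days (inclusive of both endpoints).
32 = 7 × 4 + 4, so there are 4 full weeks plus 4 extra days.
Each full week contributes one Wednesday: 4 so far.
The 4 extra days are Monday, Tuesday, Wednesday, Thursday — 1 of them qualifies.
Total: 4 + 1 = 5.

5 Wednesdays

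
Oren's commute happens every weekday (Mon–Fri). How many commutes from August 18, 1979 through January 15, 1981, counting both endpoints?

August 18, 1979 is a Saturday.
From August 18, 1979 to January 15, 1981 is 517 days inclusive.
517 = 7 × 73 + 6, so there are 73 full weeks plus 6 extra days.
Each full week contributes 5 weekdays (Mon–Fri): 73 × 5 = 365.
The 6 extra days are Saturday, Sunday, Monday, Tuesday, Wednesday, Thursday — 4 of them qualify.
Total: 365 + 4 = 369.

369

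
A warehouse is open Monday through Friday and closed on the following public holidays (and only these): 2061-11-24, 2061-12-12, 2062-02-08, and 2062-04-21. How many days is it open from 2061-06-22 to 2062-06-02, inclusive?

2061-06-22 is a Wednesday.
From 2061-06-22 to 2062-06-02 is 346 days inclusive.
346 = 7 × 49 + 3, so there are 49 full weeks plus 3 extra days.
Each full week contributes 5 weekdays (Mon–Fri): 49 × 5 = 245.
The 3 extra days are Wed, Thu, Fri — 3 of them qualify.
Total: 245 + 3 = 248.
Holidays: 2061-11-24 (Thu); 2061-12-12 (Mon); 2062-02-08 (Wed); 2062-04-21 (Fri).
All 4 holidays fall on weekdays, so subtract 4.
Business days: 248 − 4 = 244.

244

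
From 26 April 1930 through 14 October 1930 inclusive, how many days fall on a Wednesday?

24 Wednesdays

26 April 1930 is a Saturday.
That's 172 days from start to end, counting both.
172 = 7 × 24 + 4, so there are 24 full weeks plus 4 extra days.
Each full week contributes one Wednesday: 24 so far.
The 4 extra days are Saturday, Sunday, Monday, Tuesday — none qualify.
Total: 24 + 0 = 24.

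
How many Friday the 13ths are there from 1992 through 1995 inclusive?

Friday-the-13ths by year:
1992: Mar, Nov
1993: Aug
1994: May
1995: Jan, Oct

6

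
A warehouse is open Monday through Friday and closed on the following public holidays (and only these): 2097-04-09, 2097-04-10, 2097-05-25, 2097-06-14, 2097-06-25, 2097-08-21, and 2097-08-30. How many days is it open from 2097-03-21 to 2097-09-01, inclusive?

2097-03-21 is a Thursday.
From 2097-03-21 to 2097-09-01 is 165 days inclusive.
165 = 7 × 23 + 4, so there are 23 full weeks plus 4 extra days.
Each full week contributes 5 weekdays (Mon–Fri): 23 × 5 = 115.
The 4 extra days are Thu, Fri, Sat, Sun — 2 of them qualify.
Total: 115 + 2 = 117.
Holidays: 2097-04-09 (Tue); 2097-04-10 (Wed); 2097-05-25 (Sat); 2097-06-14 (Fri); 2097-06-25 (Tue); 2097-08-21 (Wed); 2097-08-30 (Fri).
6 of the 7 holidays fall on weekdays; the rest are weekends and were already excluded.
Business days: 117 − 6 = 111.

111 working days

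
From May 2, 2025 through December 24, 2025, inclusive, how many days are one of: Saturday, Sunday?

68

May 2, 2025 is a Friday.
From May 2, 2025 to December 24, 2025 is 237 days inclusive.
237 = 7 × 33 + 6, so there are 33 full weeks plus 6 extra days.
Each full week contributes 2 days from the set (Sat, Sun): 33 × 2 = 66.
The 6 extra days are Fri, Sat, Sun, Mon, Tue, Wed — 2 of them qualify.
Total: 66 + 2 = 68.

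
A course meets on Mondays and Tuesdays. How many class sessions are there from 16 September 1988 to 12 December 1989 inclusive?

130

16 September 1988 is a Friday.
The range spans 453 days (inclusive of both endpoints).
453 = 7 × 64 + 5, so there are 64 full weeks plus 5 extra days.
Each full week contributes 2 days from the set (Mon, Tue): 64 × 2 = 128.
The 5 extra days are Friday, Saturday, Sunday, Monday, Tuesday — 2 of them qualify.
Total: 128 + 2 = 130.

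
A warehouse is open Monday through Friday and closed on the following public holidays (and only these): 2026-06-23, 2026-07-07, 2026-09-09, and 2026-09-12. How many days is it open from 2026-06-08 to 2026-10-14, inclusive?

2026-06-08 is a Monday.
The range spans 129 days (inclusive of both endpoints).
129 = 7 × 18 + 3, so there are 18 full weeks plus 3 extra days.
Each full week contributes 5 weekdays (Mon–Fri): 18 × 5 = 90.
The 3 extra days are Monday, Tuesday, Wednesday — 3 of them qualify.
Total: 90 + 3 = 93.
Holidays: 2026-06-23 (Tue); 2026-07-07 (Tue); 2026-09-09 (Wed); 2026-09-12 (Sat).
3 of the 4 holidays fall on weekdays; the rest are weekends and were already excluded.
Business days: 93 − 3 = 90.

90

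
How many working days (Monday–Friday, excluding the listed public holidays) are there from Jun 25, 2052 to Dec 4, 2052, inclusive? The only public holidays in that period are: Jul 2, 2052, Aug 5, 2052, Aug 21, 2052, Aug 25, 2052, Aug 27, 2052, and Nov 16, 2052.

Jun 25, 2052 is a Tuesday.
That's 163 days from start to end, counting both.
163 = 7 × 23 + 2, so there are 23 full weeks plus 2 extra days.
Each full week contributes 5 weekdays (Mon–Fri): 23 × 5 = 115.
The 2 extra days are Tuesday, Wednesday — 2 of them qualify.
Total: 115 + 2 = 117.
Holidays: Jul 2, 2052 (Tue); Aug 5, 2052 (Mon); Aug 21, 2052 (Wed); Aug 25, 2052 (Sun); Aug 27, 2052 (Tue); Nov 16, 2052 (Sat).
4 of the 6 holidays fall on weekdays; the rest are weekends and were already excluded.
Business days: 117 − 4 = 113.

113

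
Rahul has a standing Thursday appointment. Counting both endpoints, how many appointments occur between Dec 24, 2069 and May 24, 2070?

Dec 24, 2069 is a Tuesday.
That's 152 days from start to end, counting both.
152 = 7 × 21 + 5, so there are 21 full weeks plus 5 extra days.
Each full week contributes one Thursday: 21 so far.
The 5 extra days are Tuesday, Wednesday, Thursday, Friday, Saturday — 1 of them qualifies.
Total: 21 + 1 = 22.

22 Thursdays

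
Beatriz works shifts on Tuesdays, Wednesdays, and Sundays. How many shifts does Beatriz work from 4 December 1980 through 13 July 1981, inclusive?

4 December 1980 is a Thursday.
From 4 December 1980 to 13 July 1981 is 222 days inclusive.
222 = 7 × 31 + 5, so there are 31 full weeks plus 5 extra days.
Each full week contributes 3 days from the set (Tue, Wed, Sun): 31 × 3 = 93.
The 5 extra days are Thu, Fri, Sat, Sun, Mon — 1 of them qualifies.
Total: 93 + 1 = 94.

94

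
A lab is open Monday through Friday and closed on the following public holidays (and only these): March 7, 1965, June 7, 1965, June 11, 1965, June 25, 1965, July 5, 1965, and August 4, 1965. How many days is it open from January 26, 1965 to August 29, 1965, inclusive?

149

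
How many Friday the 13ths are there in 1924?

The 13th falls on a Friday when the month's 13th has weekday Fri.
Jan 13 is Sun; Feb 13 is Wed; Mar 13 is Thu; Apr 13 is Sun; May 13 is Tue; Jun 13 is Fri ✓; Jul 13 is Sun; Aug 13 is Wed; Sep 13 is Sat; Oct 13 is Mon; Nov 13 is Thu; Dec 13 is Sat.
Friday the 13ths: Jun.

1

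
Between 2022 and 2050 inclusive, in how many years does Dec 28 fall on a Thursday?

Day of week of December 28 in each year:
2022: Wed, 2023: Thu ✓, 2024: Sat, 2025: Sun, 2026: Mon, 2027: Tue, 2028: Thu ✓, 2029: Fri, 2030: Sat, 2031: Sun, 2032: Tue, 2033: Wed, 2034: Thu ✓, 2035: Fri, 2036: Sun, 2037: Mon, 2038: Tue, 2039: Wed, 2040: Fri, 2041: Sat, 2042: Sun, 2043: Mon, 2044: Wed, 2045: Thu ✓, 2046: Fri, 2047: Sat, 2048: Mon, 2049: Tue, 2050: Wed
Thursdays: 2023, 2028, 2034, 2045.

4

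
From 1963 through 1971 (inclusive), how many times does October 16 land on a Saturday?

Day of week of October 16 in each year:
1963: Wed, 1964: Fri, 1965: Sat ✓, 1966: Sun, 1967: Mon, 1968: Wed, 1969: Thu, 1970: Fri, 1971: Sat ✓
Saturdays: 1965, 1971.

2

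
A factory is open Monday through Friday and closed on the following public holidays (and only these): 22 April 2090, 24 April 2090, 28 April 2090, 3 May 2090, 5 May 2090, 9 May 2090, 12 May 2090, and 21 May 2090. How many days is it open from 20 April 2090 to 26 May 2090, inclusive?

20 April 2090 is a Thursday.
From 20 April 2090 to 26 May 2090 is 37 days inclusive.
37 = 7 × 5 + 2, so there are 5 full weeks plus 2 extra days.
Each full week contributes 5 weekdays (Mon–Fri): 5 × 5 = 25.
The 2 extra days are Thu, Fri — 2 of them qualify.
Total: 25 + 2 = 27.
Holidays: 22 April 2090 (Sat); 24 April 2090 (Mon); 28 April 2090 (Fri); 3 May 2090 (Wed); 5 May 2090 (Fri); 9 May 2090 (Tue); 12 May 2090 (Fri); 21 May 2090 (Sun).
6 of the 8 holidays fall on weekdays; the rest are weekends and were already excluded.
Business days: 27 − 6 = 21.

21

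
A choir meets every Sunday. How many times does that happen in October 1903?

1 October 1903 is a Thursday.
The range spans 31 days (inclusive of both endpoints).
31 = 7 × 4 + 3, so there are 4 full weeks plus 3 extra days.
Each full week contributes one Sunday: 4 so far.
The 3 extra days are Thursday, Friday, Saturday — none qualify.
Total: 4 + 0 = 4.

4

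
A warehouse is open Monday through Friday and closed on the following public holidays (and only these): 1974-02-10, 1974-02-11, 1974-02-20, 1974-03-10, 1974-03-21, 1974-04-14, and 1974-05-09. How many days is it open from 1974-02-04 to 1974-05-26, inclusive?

76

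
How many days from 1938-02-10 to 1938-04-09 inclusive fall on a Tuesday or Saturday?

1938-02-10 is a Thursday.
The range spans 59 days (inclusive of both endpoints).
59 = 7 × 8 + 3, so there are 8 full weeks plus 3 extra days.
Each full week contributes 2 days from the set (Tue, Sat): 8 × 2 = 16.
The 3 extra days are Thursday, Friday, Saturday — 1 of them qualifies.
Total: 16 + 1 = 17.

17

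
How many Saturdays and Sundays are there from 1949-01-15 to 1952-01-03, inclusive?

310

1949-01-15 is a Saturday.
That's 1084 days from start to end, counting both.
1084 = 7 × 154 + 6, so there are 154 full weeks plus 6 extra days.
Each full week contributes 2 weekend days (Sat, Sun): 154 × 2 = 308.
The 6 extra days are Saturday, Sunday, Monday, Tuesday, Wednesday, Thursday — 2 of them qualify.
Total: 308 + 2 = 310.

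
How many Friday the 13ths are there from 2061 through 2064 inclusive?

6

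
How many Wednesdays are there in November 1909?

4

1909-11-01 is a Monday.
The range spans 30 days (inclusive of both endpoints).
30 = 7 × 4 + 2, so there are 4 full weeks plus 2 extra days.
Each full week contributes one Wednesday: 4 so far.
The 2 extra days are Monday, Tuesday — none qualify.
Total: 4 + 0 = 4.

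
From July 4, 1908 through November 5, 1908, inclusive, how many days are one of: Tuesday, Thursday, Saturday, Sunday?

July 4, 1908 is a Saturday.
The range spans 125 days (inclusive of both endpoints).
125 = 7 × 17 + 6, so there are 17 full weeks plus 6 extra days.
Each full week contributes 4 days from the set (Tue, Thu, Sat, Sun): 17 × 4 = 68.
The 6 extra days are Saturday, Sunday, Monday, Tuesday, Wednesday, Thursday — 4 of them qualify.
Total: 68 + 4 = 72.

72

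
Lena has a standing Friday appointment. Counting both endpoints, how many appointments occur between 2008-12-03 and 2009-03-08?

14 Fridays

2008-12-03 is a Wednesday.
From 2008-12-03 to 2009-03-08 is 96 days inclusive.
96 = 7 × 13 + 5, so there are 13 full weeks plus 5 extra days.
Each full week contributes one Friday: 13 so far.
The 5 extra days are Wed, Thu, Fri, Sat, Sun — 1 of them qualifies.
Total: 13 + 1 = 14.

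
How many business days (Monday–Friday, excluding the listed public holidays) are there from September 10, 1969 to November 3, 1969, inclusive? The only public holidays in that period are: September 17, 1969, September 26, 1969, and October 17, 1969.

36 business days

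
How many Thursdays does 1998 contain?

53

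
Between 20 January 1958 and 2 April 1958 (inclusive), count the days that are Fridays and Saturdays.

20 January 1958 is a Monday.
From 20 January 1958 to 2 April 1958 is 73 days inclusive.
73 = 7 × 10 + 3, so there are 10 full weeks plus 3 extra days.
Each full week contributes 2 days from the set (Fri, Sat): 10 × 2 = 20.
The 3 extra days are Mon, Tue, Wed — none qualify.
Total: 20 + 0 = 20.

20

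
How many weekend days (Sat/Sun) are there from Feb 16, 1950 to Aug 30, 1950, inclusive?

56

Feb 16, 1950 is a Thursday.
That's 196 days from start to end, counting both.
196 = 7 × 28, so the span is exactly 28 full weeks.
Each full week contributes 2 weekend days (Sat, Sun): 28 × 2 = 56.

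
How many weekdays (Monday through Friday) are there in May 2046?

May 1, 2046 is a Tuesday.
From May 1, 2046 to May 31, 2046 is 31 days inclusive.
31 = 7 × 4 + 3, so there are 4 full weeks plus 3 extra days.
Each full week contributes 5 weekdays (Mon–Fri): 4 × 5 = 20.
The 3 extra days are Tue, Wed, Thu — 3 of them qualify.
Total: 20 + 3 = 23.

23 weekdays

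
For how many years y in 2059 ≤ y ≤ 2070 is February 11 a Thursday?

1

Day of week of February 11 in each year:
2059: Tue, 2060: Wed, 2061: Fri, 2062: Sat, 2063: Sun, 2064: Mon, 2065: Wed, 2066: Thu ✓, 2067: Fri, 2068: Sat, 2069: Mon, 2070: Tue
Thursdays: 2066.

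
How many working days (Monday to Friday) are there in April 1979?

21

1979-04-01 is a Sunday.
That's 30 days from start to end, counting both.
30 = 7 × 4 + 2, so there are 4 full weeks plus 2 extra days.
Each full week contributes 5 weekdays (Mon–Fri): 4 × 5 = 20.
The 2 extra days are Sun, Mon — 1 of them qualifies.
Total: 20 + 1 = 21.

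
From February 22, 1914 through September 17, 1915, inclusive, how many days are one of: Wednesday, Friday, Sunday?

246

February 22, 1914 is a Sunday.
From February 22, 1914 to September 17, 1915 is 573 days inclusive.
573 = 7 × 81 + 6, so there are 81 full weeks plus 6 extra days.
Each full week contributes 3 days from the set (Wed, Fri, Sun): 81 × 3 = 243.
The 6 extra days are Sunday, Monday, Tuesday, Wednesday, Thursday, Friday — 3 of them qualify.
Total: 243 + 3 = 246.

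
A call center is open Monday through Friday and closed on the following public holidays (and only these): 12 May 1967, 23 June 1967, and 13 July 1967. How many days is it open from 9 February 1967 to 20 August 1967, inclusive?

9 February 1967 is a Thursday.
The range spans 193 days (inclusive of both endpoints).
193 = 7 × 27 + 4, so there are 27 full weeks plus 4 extra days.
Each full week contributes 5 weekdays (Mon–Fri): 27 × 5 = 135.
The 4 extra days are Thursday, Friday, Saturday, Sunday — 2 of them qualify.
Total: 135 + 2 = 137.
Holidays: 12 May 1967 (Fri); 23 June 1967 (Fri); 13 July 1967 (Thu).
All 3 holidays fall on weekdays, so subtract 3.
Business days: 137 − 3 = 134.

134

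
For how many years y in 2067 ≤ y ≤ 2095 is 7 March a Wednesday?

4

Day of week of March 7 in each year:
2067: Mon, 2068: Wed ✓, 2069: Thu, 2070: Fri, 2071: Sat, 2072: Mon, 2073: Tue, 2074: Wed ✓, 2075: Thu, 2076: Sat, 2077: Sun, 2078: Mon, 2079: Tue, 2080: Thu, 2081: Fri, 2082: Sat, 2083: Sun, 2084: Tue, 2085: Wed ✓, 2086: Thu, 2087: Fri, 2088: Sun, 2089: Mon, 2090: Tue, 2091: Wed ✓, 2092: Fri, 2093: Sat, 2094: Sun, 2095: Mon
Wednesdays: 2068, 2074, 2085, 2091.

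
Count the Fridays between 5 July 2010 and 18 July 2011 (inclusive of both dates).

54

5 July 2010 is a Monday.
From 5 July 2010 to 18 July 2011 is 379 days inclusive.
379 = 7 × 54 + 1, so there are 54 full weeks plus 1 extra day.
Each full week contributes one Friday: 54 so far.
The 1 extra day is Mon — none qualify.
Total: 54 + 0 = 54.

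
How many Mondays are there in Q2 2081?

13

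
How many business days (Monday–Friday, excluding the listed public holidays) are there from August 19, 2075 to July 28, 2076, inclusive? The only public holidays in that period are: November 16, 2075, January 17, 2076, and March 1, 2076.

August 19, 2075 is a Monday.
The range spans 345 days (inclusive of both endpoints).
345 = 7 × 49 + 2, so there are 49 full weeks plus 2 extra days.
Each full week contributes 5 weekdays (Mon–Fri): 49 × 5 = 245.
The 2 extra days are Monday, Tuesday — 2 of them qualify.
Total: 245 + 2 = 247.
Holidays: November 16, 2075 (Sat); January 17, 2076 (Fri); March 1, 2076 (Sun).
1 of the 3 holidays fall on weekdays; the rest are weekends and were already excluded.
Business days: 247 − 1 = 246.

246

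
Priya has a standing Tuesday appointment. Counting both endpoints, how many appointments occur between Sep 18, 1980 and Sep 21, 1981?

Sep 18, 1980 is a Thursday.
From Sep 18, 1980 to Sep 21, 1981 is 369 days inclusive.
369 = 7 × 52 + 5, so there are 52 full weeks plus 5 extra days.
Each full week contributes one Tuesday: 52 so far.
The 5 extra days are Thursday, Friday, Saturday, Sunday, Monday — none qualify.
Total: 52 + 0 = 52.

52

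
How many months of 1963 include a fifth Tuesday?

5

A month has five Tuesdays exactly when Tuesday falls within its first (length − 28) days.
Jan: 31 days, starts Tue → 5 of Tue, Wed, Thu ✓
Feb: 28 days, starts Fri → 5 of (none)
Mar: 31 days, starts Fri → 5 of Fri, Sat, Sun
Apr: 30 days, starts Mon → 5 of Mon, Tue ✓
May: 31 days, starts Wed → 5 of Wed, Thu, Fri
Jun: 30 days, starts Sat → 5 of Sat, Sun
Jul: 31 days, starts Mon → 5 of Mon, Tue, Wed ✓
Aug: 31 days, starts Thu → 5 of Thu, Fri, Sat
Sep: 30 days, starts Sun → 5 of Sun, Mon
Oct: 31 days, starts Tue → 5 of Tue, Wed, Thu ✓
Nov: 30 days, starts Fri → 5 of Fri, Sat
Dec: 31 days, starts Sun → 5 of Sun, Mon, Tue ✓
Months with five Tuesdays: Jan, Apr, Jul, Oct, Dec.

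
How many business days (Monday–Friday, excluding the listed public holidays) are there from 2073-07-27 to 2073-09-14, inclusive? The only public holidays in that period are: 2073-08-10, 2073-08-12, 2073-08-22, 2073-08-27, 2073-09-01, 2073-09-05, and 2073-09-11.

31 business days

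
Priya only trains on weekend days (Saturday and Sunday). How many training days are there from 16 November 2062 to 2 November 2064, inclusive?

206

16 November 2062 is a Thursday.
The range spans 718 days (inclusive of both endpoints).
718 = 7 × 102 + 4, so there are 102 full weeks plus 4 extra days.
Each full week contributes 2 weekend days (Sat, Sun): 102 × 2 = 204.
The 4 extra days are Thu, Fri, Sat, Sun — 2 of them qualify.
Total: 204 + 2 = 206.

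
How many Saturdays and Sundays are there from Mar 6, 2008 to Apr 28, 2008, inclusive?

Mar 6, 2008 is a Thursday.
That's 54 days from start to end, counting both.
54 = 7 × 7 + 5, so there are 7 full weeks plus 5 extra days.
Each full week contributes 2 weekend days (Sat, Sun): 7 × 2 = 14.
The 5 extra days are Thursday, Friday, Saturday, Sunday, Monday — 2 of them qualify.
Total: 14 + 2 = 16.

16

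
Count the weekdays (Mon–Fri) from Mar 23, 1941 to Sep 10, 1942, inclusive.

Mar 23, 1941 is a Sunday.
That's 537 days from start to end, counting both.
537 = 7 × 76 + 5, so there are 76 full weeks plus 5 extra days.
Each full week contributes 5 weekdays (Mon–Fri): 76 × 5 = 380.
The 5 extra days are Sunday, Monday, Tuesday, Wednesday, Thursday — 4 of them qualify.
Total: 380 + 4 = 384.

384 weekdays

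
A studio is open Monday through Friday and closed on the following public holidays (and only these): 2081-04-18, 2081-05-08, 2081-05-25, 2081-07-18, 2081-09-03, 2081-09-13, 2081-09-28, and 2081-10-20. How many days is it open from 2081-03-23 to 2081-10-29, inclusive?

153

2081-03-23 is a Sunday.
From 2081-03-23 to 2081-10-29 is 221 days inclusive.
221 = 7 × 31 + 4, so there are 31 full weeks plus 4 extra days.
Each full week contributes 5 weekdays (Mon–Fri): 31 × 5 = 155.
The 4 extra days are Sunday, Monday, Tuesday, Wednesday — 3 of them qualify.
Total: 155 + 3 = 158.
Holidays: 2081-04-18 (Fri); 2081-05-08 (Thu); 2081-05-25 (Sun); 2081-07-18 (Fri); 2081-09-03 (Wed); 2081-09-13 (Sat); 2081-09-28 (Sun); 2081-10-20 (Mon).
5 of the 8 holidays fall on weekdays; the rest are weekends and were already excluded.
Business days: 158 − 5 = 153.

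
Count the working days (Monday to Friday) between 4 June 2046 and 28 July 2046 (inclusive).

40

4 June 2046 is a Monday.
The range spans 55 days (inclusive of both endpoints).
55 = 7 × 7 + 6, so there are 7 full weeks plus 6 extra days.
Each full week contributes 5 weekdays (Mon–Fri): 7 × 5 = 35.
The 6 extra days are Monday, Tuesday, Wednesday, Thursday, Friday, Saturday — 5 of them qualify.
Total: 35 + 5 = 40.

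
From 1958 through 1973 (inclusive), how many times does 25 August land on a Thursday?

2

Day of week of August 25 in each year:
1958: Mon, 1959: Tue, 1960: Thu ✓, 1961: Fri, 1962: Sat, 1963: Sun, 1964: Tue, 1965: Wed, 1966: Thu ✓, 1967: Fri, 1968: Sun, 1969: Mon, 1970: Tue, 1971: Wed, 1972: Fri, 1973: Sat
Thursdays: 1960, 1966.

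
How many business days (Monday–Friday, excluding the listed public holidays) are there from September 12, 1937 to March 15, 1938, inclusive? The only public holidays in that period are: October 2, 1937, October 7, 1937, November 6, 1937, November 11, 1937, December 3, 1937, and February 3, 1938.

128

September 12, 1937 is a Sunday.
From September 12, 1937 to March 15, 1938 is 185 days inclusive.
185 = 7 × 26 + 3, so there are 26 full weeks plus 3 extra days.
Each full week contributes 5 weekdays (Mon–Fri): 26 × 5 = 130.
The 3 extra days are Sun, Mon, Tue — 2 of them qualify.
Total: 130 + 2 = 132.
Holidays: October 2, 1937 (Sat); October 7, 1937 (Thu); November 6, 1937 (Sat); November 11, 1937 (Thu); December 3, 1937 (Fri); February 3, 1938 (Thu).
4 of the 6 holidays fall on weekdays; the rest are weekends and were already excluded.
Business days: 132 − 4 = 128.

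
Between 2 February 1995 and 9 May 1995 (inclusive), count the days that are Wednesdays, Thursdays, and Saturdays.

2 February 1995 is a Thursday.
That's 97 days from start to end, counting both.
97 = 7 × 13 + 6, so there are 13 full weeks plus 6 extra days.
Each full week contributes 3 days from the set (Wed, Thu, Sat): 13 × 3 = 39.
The 6 extra days are Thu, Fri, Sat, Sun, Mon, Tue — 2 of them qualify.
Total: 39 + 2 = 41.

41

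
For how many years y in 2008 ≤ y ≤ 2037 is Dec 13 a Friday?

4

Day of week of December 13 in each year:
2008: Sat, 2009: Sun, 2010: Mon, 2011: Tue, 2012: Thu, 2013: Fri ✓, 2014: Sat, 2015: Sun, 2016: Tue, 2017: Wed, 2018: Thu, 2019: Fri ✓, 2020: Sun, 2021: Mon, 2022: Tue, 2023: Wed, 2024: Fri ✓, 2025: Sat, 2026: Sun, 2027: Mon, 2028: Wed, 2029: Thu, 2030: Fri ✓, 2031: Sat, 2032: Mon, 2033: Tue, 2034: Wed, 2035: Thu, 2036: Sat, 2037: Sun
Fridays: 2013, 2019, 2024, 2030.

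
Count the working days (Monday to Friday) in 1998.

261 weekdays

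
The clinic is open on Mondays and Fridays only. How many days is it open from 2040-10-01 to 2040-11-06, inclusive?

11

2040-10-01 is a Monday.
The range spans 37 days (inclusive of both endpoints).
37 = 7 × 5 + 2, so there are 5 full weeks plus 2 extra days.
Each full week contributes 2 days from the set (Mon, Fri): 5 × 2 = 10.
The 2 extra days are Monday, Tuesday — 1 of them qualifies.
Total: 10 + 1 = 11.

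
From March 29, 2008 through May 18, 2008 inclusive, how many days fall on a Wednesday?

March 29, 2008 is a Saturday.
That's 51 days from start to end, counting both.
51 = 7 × 7 + 2, so there are 7 full weeks plus 2 extra days.
Each full week contributes one Wednesday: 7 so far.
The 2 extra days are Sat, Sun — none qualify.
Total: 7 + 0 = 7.

7 Wednesdays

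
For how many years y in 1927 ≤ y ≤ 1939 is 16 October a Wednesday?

Day of week of October 16 in each year:
1927: Sun, 1928: Tue, 1929: Wed ✓, 1930: Thu, 1931: Fri, 1932: Sun, 1933: Mon, 1934: Tue, 1935: Wed ✓, 1936: Fri, 1937: Sat, 1938: Sun, 1939: Mon
Wednesdays: 1929, 1935.

2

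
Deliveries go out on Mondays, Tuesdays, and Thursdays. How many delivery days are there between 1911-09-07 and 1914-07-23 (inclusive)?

1911-09-07 is a Thursday.
The range spans 1051 days (inclusive of both endpoints).
1051 = 7 × 150 + 1, so there are 150 full weeks plus 1 extra day.
Each full week contributes 3 days from the set (Mon, Tue, Thu): 150 × 3 = 450.
The 1 extra day is Thursday — 1 of them qualifies.
Total: 450 + 1 = 451.

451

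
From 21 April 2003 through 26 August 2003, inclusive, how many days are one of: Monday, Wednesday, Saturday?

21 April 2003 is a Monday.
From 21 April 2003 to 26 August 2003 is 128 days inclusive.
128 = 7 × 18 + 2, so there are 18 full weeks plus 2 extra days.
Each full week contributes 3 days from the set (Mon, Wed, Sat): 18 × 3 = 54.
The 2 extra days are Monday, Tuesday — 1 of them qualifies.
Total: 54 + 1 = 55.

55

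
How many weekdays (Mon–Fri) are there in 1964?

Jan 1, 1964 is a Wednesday.
The range spans 366 days (inclusive of both endpoints).
366 = 7 × 52 + 2, so there are 52 full weeks plus 2 extra days.
Each full week contributes 5 weekdays (Mon–Fri): 52 × 5 = 260.
The 2 extra days are Wednesday, Thursday — 2 of them qualify.
Total: 260 + 2 = 262.

262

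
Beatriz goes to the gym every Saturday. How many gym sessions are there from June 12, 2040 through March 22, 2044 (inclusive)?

197

June 12, 2040 is a Tuesday.
That's 1380 days from start to end, counting both.
1380 = 7 × 197 + 1, so there are 197 full weeks plus 1 extra day.
Each full week contributes one Saturday: 197 so far.
The 1 extra day is Tuesday — none qualify.
Total: 197 + 0 = 197.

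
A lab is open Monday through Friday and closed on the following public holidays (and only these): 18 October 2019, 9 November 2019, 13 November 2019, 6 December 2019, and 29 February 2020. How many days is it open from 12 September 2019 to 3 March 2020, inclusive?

12 September 2019 is a Thursday.
That's 174 days from start to end, counting both.
174 = 7 × 24 + 6, so there are 24 full weeks plus 6 extra days.
Each full week contributes 5 weekdays (Mon–Fri): 24 × 5 = 120.
The 6 extra days are Thursday, Friday, Saturday, Sunday, Monday, Tuesday — 4 of them qualify.
Total: 120 + 4 = 124.
Holidays: 18 October 2019 (Fri); 9 November 2019 (Sat); 13 November 2019 (Wed); 6 December 2019 (Fri); 29 February 2020 (Sat).
3 of the 5 holidays fall on weekdays; the rest are weekends and were already excluded.
Business days: 124 − 3 = 121.

121 working days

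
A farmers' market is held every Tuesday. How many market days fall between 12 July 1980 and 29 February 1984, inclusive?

190

12 July 1980 is a Saturday.
From 12 July 1980 to 29 February 1984 is 1328 days inclusive.
1328 = 7 × 189 + 5, so there are 189 full weeks plus 5 extra days.
Each full week contributes one Tuesday: 189 so far.
The 5 extra days are Saturday, Sunday, Monday, Tuesday, Wednesday — 1 of them qualifies.
Total: 189 + 1 = 190.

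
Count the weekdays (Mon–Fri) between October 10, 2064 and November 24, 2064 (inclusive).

32

October 10, 2064 is a Friday.
From October 10, 2064 to November 24, 2064 is 46 days inclusive.
46 = 7 × 6 + 4, so there are 6 full weeks plus 4 extra days.
Each full week contributes 5 weekdays (Mon–Fri): 6 × 5 = 30.
The 4 extra days are Friday, Saturday, Sunday, Monday — 2 of them qualify.
Total: 30 + 2 = 32.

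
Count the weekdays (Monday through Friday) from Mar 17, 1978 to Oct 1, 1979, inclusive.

Mar 17, 1978 is a Friday.
The range spans 564 days (inclusive of both endpoints).
564 = 7 × 80 + 4, so there are 80 full weeks plus 4 extra days.
Each full week contributes 5 weekdays (Mon–Fri): 80 × 5 = 400.
The 4 extra days are Friday, Saturday, Sunday, Monday — 2 of them qualify.
Total: 400 + 2 = 402.

402 weekdays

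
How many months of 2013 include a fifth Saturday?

A month has five Saturdays exactly when Saturday falls within its first (length − 28) days.
Jan: 31 days, starts Tue → 5 of Tue, Wed, Thu
Feb: 28 days, starts Fri → 5 of (none)
Mar: 31 days, starts Fri → 5 of Fri, Sat, Sun ✓
Apr: 30 days, starts Mon → 5 of Mon, Tue
May: 31 days, starts Wed → 5 of Wed, Thu, Fri
Jun: 30 days, starts Sat → 5 of Sat, Sun ✓
Jul: 31 days, starts Mon → 5 of Mon, Tue, Wed
Aug: 31 days, starts Thu → 5 of Thu, Fri, Sat ✓
Sep: 30 days, starts Sun → 5 of Sun, Mon
Oct: 31 days, starts Tue → 5 of Tue, Wed, Thu
Nov: 30 days, starts Fri → 5 of Fri, Sat ✓
Dec: 31 days, starts Sun → 5 of Sun, Mon, Tue
Months with five Saturdays: Mar, Jun, Aug, Nov.

4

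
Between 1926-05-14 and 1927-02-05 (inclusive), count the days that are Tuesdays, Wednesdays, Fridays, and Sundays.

1926-05-14 is a Friday.
From 1926-05-14 to 1927-02-05 is 268 days inclusive.
268 = 7 × 38 + 2, so there are 38 full weeks plus 2 extra days.
Each full week contributes 4 days from the set (Tue, Wed, Fri, Sun): 38 × 4 = 152.
The 2 extra days are Friday, Saturday — 1 of them qualifies.
Total: 152 + 1 = 153.

153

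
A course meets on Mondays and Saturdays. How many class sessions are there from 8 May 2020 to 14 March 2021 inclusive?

8 May 2020 is a Friday.
The range spans 311 days (inclusive of both endpoints).
311 = 7 × 44 + 3, so there are 44 full weeks plus 3 extra days.
Each full week contributes 2 days from the set (Mon, Sat): 44 × 2 = 88.
The 3 extra days are Friday, Saturday, Sunday — 1 of them qualifies.
Total: 88 + 1 = 89.

89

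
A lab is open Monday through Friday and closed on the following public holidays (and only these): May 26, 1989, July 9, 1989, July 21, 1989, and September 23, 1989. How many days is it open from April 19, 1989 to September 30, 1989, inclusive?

116 working days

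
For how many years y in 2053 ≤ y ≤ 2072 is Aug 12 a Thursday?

Day of week of August 12 in each year:
2053: Tue, 2054: Wed, 2055: Thu ✓, 2056: Sat, 2057: Sun, 2058: Mon, 2059: Tue, 2060: Thu ✓, 2061: Fri, 2062: Sat, 2063: Sun, 2064: Tue, 2065: Wed, 2066: Thu ✓, 2067: Fri, 2068: Sun, 2069: Mon, 2070: Tue, 2071: Wed, 2072: Fri
Thursdays: 2055, 2060, 2066.

3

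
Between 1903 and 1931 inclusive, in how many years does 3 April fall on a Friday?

5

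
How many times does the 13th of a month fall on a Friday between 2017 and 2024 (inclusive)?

Friday-the-13ths by year:
2017: Jan, Oct
2018: Apr, Jul
2019: Sep, Dec
2020: Mar, Nov
2021: Aug
2022: May
2023: Jan, Oct
2024: Sep, Dec

14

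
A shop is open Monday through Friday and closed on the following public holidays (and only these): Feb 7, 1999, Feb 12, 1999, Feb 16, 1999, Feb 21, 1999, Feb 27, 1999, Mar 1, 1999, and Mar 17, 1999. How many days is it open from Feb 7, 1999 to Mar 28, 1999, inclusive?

Feb 7, 1999 is a Sunday.
The range spans 50 days (inclusive of both endpoints).
50 = 7 × 7 + 1, so there are 7 full weeks plus 1 extra day.
Each full week contributes 5 weekdays (Mon–Fri): 7 × 5 = 35.
The 1 extra day is Sunday — none qualify.
Total: 35 + 0 = 35.
Holidays: Feb 7, 1999 (Sun); Feb 12, 1999 (Fri); Feb 16, 1999 (Tue); Feb 21, 1999 (Sun); Feb 27, 1999 (Sat); Mar 1, 1999 (Mon); Mar 17, 1999 (Wed).
4 of the 7 holidays fall on weekdays; the rest are weekends and were already excluded.
Business days: 35 − 4 = 31.

31 working days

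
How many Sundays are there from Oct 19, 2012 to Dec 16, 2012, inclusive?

9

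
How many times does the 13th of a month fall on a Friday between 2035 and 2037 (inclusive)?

6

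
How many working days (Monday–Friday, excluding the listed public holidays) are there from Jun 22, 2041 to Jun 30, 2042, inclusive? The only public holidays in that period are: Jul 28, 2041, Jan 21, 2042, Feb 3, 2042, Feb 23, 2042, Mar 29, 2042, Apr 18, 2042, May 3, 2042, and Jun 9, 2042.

262 working days

Jun 22, 2041 is a Saturday.
From Jun 22, 2041 to Jun 30, 2042 is 374 days inclusive.
374 = 7 × 53 + 3, so there are 53 full weeks plus 3 extra days.
Each full week contributes 5 weekdays (Mon–Fri): 53 × 5 = 265.
The 3 extra days are Saturday, Sunday, Monday — 1 of them qualifies.
Total: 265 + 1 = 266.
Holidays: Jul 28, 2041 (Sun); Jan 21, 2042 (Tue); Feb 3, 2042 (Mon); Feb 23, 2042 (Sun); Mar 29, 2042 (Sat); Apr 18, 2042 (Fri); May 3, 2042 (Sat); Jun 9, 2042 (Mon).
4 of the 8 holidays fall on weekdays; the rest are weekends and were already excluded.
Business days: 266 − 4 = 262.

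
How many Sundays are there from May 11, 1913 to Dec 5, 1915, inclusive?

135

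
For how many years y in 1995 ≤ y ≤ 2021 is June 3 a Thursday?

Day of week of June 3 in each year:
1995: Sat, 1996: Mon, 1997: Tue, 1998: Wed, 1999: Thu ✓, 2000: Sat, 2001: Sun, 2002: Mon, 2003: Tue, 2004: Thu ✓, 2005: Fri, 2006: Sat, 2007: Sun, 2008: Tue, 2009: Wed, 2010: Thu ✓, 2011: Fri, 2012: Sun, 2013: Mon, 2014: Tue, 2015: Wed, 2016: Fri, 2017: Sat, 2018: Sun, 2019: Mon, 2020: Wed, 2021: Thu ✓
Thursdays: 1999, 2004, 2010, 2021.

4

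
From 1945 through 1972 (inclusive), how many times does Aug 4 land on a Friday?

4

Day of week of August 4 in each year:
1945: Sat, 1946: Sun, 1947: Mon, 1948: Wed, 1949: Thu, 1950: Fri ✓, 1951: Sat, 1952: Mon, 1953: Tue, 1954: Wed, 1955: Thu, 1956: Sat, 1957: Sun, 1958: Mon, 1959: Tue, 1960: Thu, 1961: Fri ✓, 1962: Sat, 1963: Sun, 1964: Tue, 1965: Wed, 1966: Thu, 1967: Fri ✓, 1968: Sun, 1969: Mon, 1970: Tue, 1971: Wed, 1972: Fri ✓
Fridays: 1950, 1961, 1967, 1972.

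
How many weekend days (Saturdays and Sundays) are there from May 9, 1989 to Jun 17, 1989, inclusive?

11

May 9, 1989 is a Tuesday.
From May 9, 1989 to Jun 17, 1989 is 40 days inclusive.
40 = 7 × 5 + 5, so there are 5 full weeks plus 5 extra days.
Each full week contributes 2 weekend days (Sat, Sun): 5 × 2 = 10.
The 5 extra days are Tue, Wed, Thu, Fri, Sat — 1 of them qualifies.
Total: 10 + 1 = 11.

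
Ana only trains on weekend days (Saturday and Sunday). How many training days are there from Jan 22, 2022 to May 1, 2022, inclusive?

30

Jan 22, 2022 is a Saturday.
The range spans 100 days (inclusive of both endpoints).
100 = 7 × 14 + 2, so there are 14 full weeks plus 2 extra days.
Each full week contributes 2 weekend days (Sat, Sun): 14 × 2 = 28.
The 2 extra days are Saturday, Sunday — 2 of them qualify.
Total: 28 + 2 = 30.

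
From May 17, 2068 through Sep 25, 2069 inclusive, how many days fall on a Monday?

May 17, 2068 is a Thursday.
That's 497 days from start to end, counting both.
497 = 7 × 71, so the span is exactly 71 full weeks.
Each full week contributes one Monday: 71 so far.
Total: 71.

71 Mondays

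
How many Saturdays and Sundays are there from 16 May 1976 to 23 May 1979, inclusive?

16 May 1976 is a Sunday.
That's 1103 days from start to end, counting both.
1103 = 7 × 157 + 4, so there are 157 full weeks plus 4 extra days.
Each full week contributes 2 weekend days (Sat, Sun): 157 × 2 = 314.
The 4 extra days are Sun, Mon, Tue, Wed — 1 of them qualifies.
Total: 314 + 1 = 315.

315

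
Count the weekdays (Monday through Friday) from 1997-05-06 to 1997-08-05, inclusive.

66 weekdays

1997-05-06 is a Tuesday.
The range spans 92 days (inclusive of both endpoints).
92 = 7 × 13 + 1, so there are 13 full weeks plus 1 extra day.
Each full week contributes 5 weekdays (Mon–Fri): 13 × 5 = 65.
The 1 extra day is Tue — 1 of them qualifies.
Total: 65 + 1 = 66.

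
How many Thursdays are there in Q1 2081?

13

January 1, 2081 is a Wednesday.
The range spans 90 days (inclusive of both endpoints).
90 = 7 × 12 + 6, so there are 12 full weeks plus 6 extra days.
Each full week contributes one Thursday: 12 so far.
The 6 extra days are Wed, Thu, Fri, Sat, Sun, Mon — 1 of them qualifies.
Total: 12 + 1 = 13.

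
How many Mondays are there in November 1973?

November 1, 1973 is a Thursday.
The range spans 30 days (inclusive of both endpoints).
30 = 7 × 4 + 2, so there are 4 full weeks plus 2 extra days.
Each full week contributes one Monday: 4 so far.
The 2 extra days are Thu, Fri — none qualify.
Total: 4 + 0 = 4.

4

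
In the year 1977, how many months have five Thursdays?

A month has five Thursdays exactly when Thursday falls within its first (length − 28) days.
Jan: 31 days, starts Sat → 5 of Sat, Sun, Mon
Feb: 28 days, starts Tue → 5 of (none)
Mar: 31 days, starts Tue → 5 of Tue, Wed, Thu ✓
Apr: 30 days, starts Fri → 5 of Fri, Sat
May: 31 days, starts Sun → 5 of Sun, Mon, Tue
Jun: 30 days, starts Wed → 5 of Wed, Thu ✓
Jul: 31 days, starts Fri → 5 of Fri, Sat, Sun
Aug: 31 days, starts Mon → 5 of Mon, Tue, Wed
Sep: 30 days, starts Thu → 5 of Thu, Fri ✓
Oct: 31 days, starts Sat → 5 of Sat, Sun, Mon
Nov: 30 days, starts Tue → 5 of Tue, Wed
Dec: 31 days, starts Thu → 5 of Thu, Fri, Sat ✓
Months with five Thursdays: Mar, Jun, Sep, Dec.

4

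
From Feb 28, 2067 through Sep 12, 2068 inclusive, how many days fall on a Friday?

Feb 28, 2067 is a Monday.
From Feb 28, 2067 to Sep 12, 2068 is 563 days inclusive.
563 = 7 × 80 + 3, so there are 80 full weeks plus 3 extra days.
Each full week contributes one Friday: 80 so far.
The 3 extra days are Monday, Tuesday, Wednesday — none qualify.
Total: 80 + 0 = 80.

80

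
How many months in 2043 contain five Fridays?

4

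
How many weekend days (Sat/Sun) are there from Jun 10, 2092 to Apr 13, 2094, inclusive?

Jun 10, 2092 is a Tuesday.
That's 673 days from start to end, counting both.
673 = 7 × 96 + 1, so there are 96 full weeks plus 1 extra day.
Each full week contributes 2 weekend days (Sat, Sun): 96 × 2 = 192.
The 1 extra day is Tuesday — none qualify.
Total: 192 + 0 = 192.

192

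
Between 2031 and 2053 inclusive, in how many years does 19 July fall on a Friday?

3

Day of week of July 19 in each year:
2031: Sat, 2032: Mon, 2033: Tue, 2034: Wed, 2035: Thu, 2036: Sat, 2037: Sun, 2038: Mon, 2039: Tue, 2040: Thu, 2041: Fri ✓, 2042: Sat, 2043: Sun, 2044: Tue, 2045: Wed, 2046: Thu, 2047: Fri ✓, 2048: Sun, 2049: Mon, 2050: Tue, 2051: Wed, 2052: Fri ✓, 2053: Sat
Fridays: 2041, 2047, 2052.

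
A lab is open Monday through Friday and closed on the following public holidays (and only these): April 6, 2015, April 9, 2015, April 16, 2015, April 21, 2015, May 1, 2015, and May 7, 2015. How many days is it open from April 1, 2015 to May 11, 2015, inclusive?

23

April 1, 2015 is a Wednesday.
The range spans 41 days (inclusive of both endpoints).
41 = 7 × 5 + 6, so there are 5 full weeks plus 6 extra days.
Each full week contributes 5 weekdays (Mon–Fri): 5 × 5 = 25.
The 6 extra days are Wednesday, Thursday, Friday, Saturday, Sunday, Monday — 4 of them qualify.
Total: 25 + 4 = 29.
Holidays: April 6, 2015 (Mon); April 9, 2015 (Thu); April 16, 2015 (Thu); April 21, 2015 (Tue); May 1, 2015 (Fri); May 7, 2015 (Thu).
All 6 holidays fall on weekdays, so subtract 6.
Business days: 29 − 6 = 23.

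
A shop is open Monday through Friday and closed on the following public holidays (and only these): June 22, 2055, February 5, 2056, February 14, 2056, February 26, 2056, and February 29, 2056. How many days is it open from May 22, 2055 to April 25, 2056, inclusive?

239

May 22, 2055 is a Saturday.
The range spans 340 days (inclusive of both endpoints).
340 = 7 × 48 + 4, so there are 48 full weeks plus 4 extra days.
Each full week contributes 5 weekdays (Mon–Fri): 48 × 5 = 240.
The 4 extra days are Sat, Sun, Mon, Tue — 2 of them qualify.
Total: 240 + 2 = 242.
Holidays: June 22, 2055 (Tue); February 5, 2056 (Sat); February 14, 2056 (Mon); February 26, 2056 (Sat); February 29, 2056 (Tue).
3 of the 5 holidays fall on weekdays; the rest are weekends and were already excluded.
Business days: 242 − 3 = 239.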